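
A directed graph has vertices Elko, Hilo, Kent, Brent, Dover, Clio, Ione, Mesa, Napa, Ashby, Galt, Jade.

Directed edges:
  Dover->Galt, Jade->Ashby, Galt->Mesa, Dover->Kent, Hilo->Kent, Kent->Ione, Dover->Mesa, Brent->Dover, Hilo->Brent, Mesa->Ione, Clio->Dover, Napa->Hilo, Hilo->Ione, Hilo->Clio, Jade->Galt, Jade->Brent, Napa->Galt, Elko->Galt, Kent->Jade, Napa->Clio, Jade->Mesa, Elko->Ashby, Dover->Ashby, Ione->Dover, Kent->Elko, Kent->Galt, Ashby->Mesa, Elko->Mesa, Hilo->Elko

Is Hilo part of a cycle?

Hilo lies on a cycle iff there is a path from Hilo back to itself.
Exploring from Hilo, it never reaches itself; equivalently, its strongly connected component is a singleton.

No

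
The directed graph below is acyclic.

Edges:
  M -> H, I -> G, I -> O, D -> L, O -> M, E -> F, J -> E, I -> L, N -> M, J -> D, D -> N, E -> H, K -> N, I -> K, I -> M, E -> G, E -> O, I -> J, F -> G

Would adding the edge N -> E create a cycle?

No

Adding N→E creates a cycle iff E can already reach N.
Explore from E: no path reaches N. The graph stays acyclic.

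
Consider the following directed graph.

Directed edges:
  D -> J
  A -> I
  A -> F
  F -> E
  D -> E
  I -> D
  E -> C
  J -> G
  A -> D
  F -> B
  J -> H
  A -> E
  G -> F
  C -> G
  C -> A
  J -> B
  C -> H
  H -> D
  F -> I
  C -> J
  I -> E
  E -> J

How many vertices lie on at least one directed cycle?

9

A vertex is on a directed cycle iff it belongs to a strongly connected component of size ≥ 2 (or has a self-loop).
The vertices on cycles are {A, C, D, E, F, G, H, I, J} — 9 in total.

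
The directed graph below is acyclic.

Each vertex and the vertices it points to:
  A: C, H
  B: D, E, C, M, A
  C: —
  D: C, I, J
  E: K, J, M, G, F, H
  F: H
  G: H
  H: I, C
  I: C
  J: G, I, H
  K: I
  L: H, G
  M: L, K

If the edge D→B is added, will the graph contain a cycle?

Yes

Adding D→B creates a cycle iff B can already reach D.
Path from B: B → D.
So B → … → D → B is a cycle.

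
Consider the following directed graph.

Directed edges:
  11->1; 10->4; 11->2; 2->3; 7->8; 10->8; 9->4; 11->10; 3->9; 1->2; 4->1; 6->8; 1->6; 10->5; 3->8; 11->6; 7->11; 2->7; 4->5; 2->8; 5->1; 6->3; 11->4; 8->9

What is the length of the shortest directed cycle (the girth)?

3

For each vertex v, BFS finds the shortest path from v back to v.
The shortest such closed walk is 7 → 11 → 2 → 7, length 3.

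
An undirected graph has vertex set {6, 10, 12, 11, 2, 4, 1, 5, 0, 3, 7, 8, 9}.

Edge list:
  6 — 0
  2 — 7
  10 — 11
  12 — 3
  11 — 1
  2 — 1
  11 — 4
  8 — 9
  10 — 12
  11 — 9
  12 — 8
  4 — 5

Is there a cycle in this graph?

Yes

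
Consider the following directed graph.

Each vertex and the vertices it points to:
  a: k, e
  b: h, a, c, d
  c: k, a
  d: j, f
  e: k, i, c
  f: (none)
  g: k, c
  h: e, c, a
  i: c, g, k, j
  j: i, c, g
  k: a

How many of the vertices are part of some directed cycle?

7

A vertex is on a directed cycle iff it belongs to a strongly connected component of size ≥ 2 (or has a self-loop).
The vertices on cycles are {a, c, e, g, i, j, k} — 7 in total.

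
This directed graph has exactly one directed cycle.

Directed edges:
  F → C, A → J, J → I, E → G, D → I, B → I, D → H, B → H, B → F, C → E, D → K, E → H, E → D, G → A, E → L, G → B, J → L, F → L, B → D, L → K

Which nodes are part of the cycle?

DFS with gray/black marking from C:
C gray
  E gray
    L gray
      K gray
      K black
    L black
    D gray
      D→K: K black — skip
      I gray
      I black
      H gray
      H black
    D black
    G gray
      B gray
        F gray
          F→L: L black — skip
          F→C: C is gray → back edge
Back edge closes the cycle C → E → G → B → F → C; its vertices are {B, C, E, F, G}.

B, C, E, F, G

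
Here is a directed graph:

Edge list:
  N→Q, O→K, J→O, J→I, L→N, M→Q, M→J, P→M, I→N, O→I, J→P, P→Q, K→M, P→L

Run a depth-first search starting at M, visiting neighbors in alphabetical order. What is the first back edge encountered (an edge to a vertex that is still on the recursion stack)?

K->M

DFS from M (visiting neighbors in alphabetical order); mark gray on enter, black on exit:
M gray
  J gray
    I gray
      N gray
        Q gray
        Q black
      N black
    I black
    O gray
      O→I: I black — skip
      K gray
        K→M: M is gray → back edge
First back edge: K → M.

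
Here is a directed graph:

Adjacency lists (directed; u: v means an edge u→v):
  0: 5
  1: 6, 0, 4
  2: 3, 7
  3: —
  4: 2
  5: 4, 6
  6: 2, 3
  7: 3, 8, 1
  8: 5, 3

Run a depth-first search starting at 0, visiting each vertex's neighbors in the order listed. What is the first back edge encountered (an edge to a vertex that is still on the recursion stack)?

8→5

DFS from 0 (visiting each vertex's neighbors in the order listed); mark gray on enter, black on exit:
0 gray
  5 gray
    4 gray
      2 gray
        3 gray
        3 black
        7 gray
          7→3: 3 black — skip
          8 gray
            8→5: 5 is gray → back edge
First back edge: 8 → 5.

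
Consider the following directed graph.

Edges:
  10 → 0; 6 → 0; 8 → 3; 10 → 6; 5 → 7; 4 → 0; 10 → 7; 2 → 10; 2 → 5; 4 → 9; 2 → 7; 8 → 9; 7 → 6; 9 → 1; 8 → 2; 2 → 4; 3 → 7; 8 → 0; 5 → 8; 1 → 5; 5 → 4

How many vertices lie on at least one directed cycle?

6

A vertex is on a directed cycle iff it belongs to a strongly connected component of size ≥ 2 (or has a self-loop).
The vertices on cycles are {1, 2, 4, 5, 8, 9} — 6 in total.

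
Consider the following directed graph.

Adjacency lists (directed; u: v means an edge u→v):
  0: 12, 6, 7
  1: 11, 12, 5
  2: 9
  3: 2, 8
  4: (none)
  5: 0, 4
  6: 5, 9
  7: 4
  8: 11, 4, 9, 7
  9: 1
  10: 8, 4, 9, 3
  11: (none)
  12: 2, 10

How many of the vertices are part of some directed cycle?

A vertex is on a directed cycle iff it belongs to a strongly connected component of size ≥ 2 (or has a self-loop).
The vertices on cycles are {0, 1, 2, 3, 5, 6, 8, 9, 10, 12} — 10 in total.

10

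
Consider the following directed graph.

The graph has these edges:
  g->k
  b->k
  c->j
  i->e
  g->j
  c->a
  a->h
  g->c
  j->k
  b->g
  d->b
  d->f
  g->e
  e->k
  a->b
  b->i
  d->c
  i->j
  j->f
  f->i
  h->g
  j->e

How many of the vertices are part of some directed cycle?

A vertex is on a directed cycle iff it belongs to a strongly connected component of size ≥ 2 (or has a self-loop).
The vertices on cycles are {a, b, c, f, g, h, i, j} — 8 in total.

8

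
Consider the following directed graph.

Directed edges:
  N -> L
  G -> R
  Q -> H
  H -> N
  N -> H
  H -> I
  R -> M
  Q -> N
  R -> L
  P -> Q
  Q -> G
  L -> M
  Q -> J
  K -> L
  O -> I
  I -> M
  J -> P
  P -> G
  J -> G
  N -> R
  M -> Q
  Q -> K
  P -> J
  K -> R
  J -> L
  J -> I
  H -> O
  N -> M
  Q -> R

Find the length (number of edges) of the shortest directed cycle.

For each vertex v, BFS finds the shortest path from v back to v.
The shortest such closed walk is P → J → P, length 2.

2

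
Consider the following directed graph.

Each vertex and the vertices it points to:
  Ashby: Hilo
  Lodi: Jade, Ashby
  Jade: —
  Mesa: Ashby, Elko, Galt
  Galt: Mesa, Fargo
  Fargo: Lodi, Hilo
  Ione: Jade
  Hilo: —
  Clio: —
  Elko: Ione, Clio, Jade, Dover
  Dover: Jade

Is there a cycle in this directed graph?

DFS with white/gray/black marking, starting from Hilo:
Hilo gray
Hilo black
Ashby gray
  Ashby→Hilo: Hilo black — skip
Ashby black
Lodi gray
  Jade gray
  Jade black
  Lodi→Ashby: Ashby black — skip
Lodi black
Mesa gray
  Mesa→Ashby: Ashby black — skip
  Elko gray
    Ione gray
      Ione→Jade: Jade black — skip
    Ione black
    Clio gray
    Clio black
    Elko→Jade: Jade black — skip
    Dover gray
      Dover→Jade: Jade black — skip
    Dover black
  Elko black
  Galt gray
    Galt→Mesa: Mesa is gray → back edge
Back edge found, so a cycle exists: Mesa → Galt → Mesa.

Yes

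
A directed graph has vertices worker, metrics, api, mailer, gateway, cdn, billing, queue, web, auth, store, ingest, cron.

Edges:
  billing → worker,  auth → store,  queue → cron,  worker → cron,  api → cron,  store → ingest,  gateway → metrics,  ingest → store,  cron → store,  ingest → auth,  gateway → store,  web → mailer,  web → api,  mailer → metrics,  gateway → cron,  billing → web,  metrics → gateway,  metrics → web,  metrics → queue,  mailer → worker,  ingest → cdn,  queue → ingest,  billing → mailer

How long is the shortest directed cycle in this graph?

For each vertex v, BFS finds the shortest path from v back to v.
The shortest such closed walk is metrics → gateway → metrics, length 2.

2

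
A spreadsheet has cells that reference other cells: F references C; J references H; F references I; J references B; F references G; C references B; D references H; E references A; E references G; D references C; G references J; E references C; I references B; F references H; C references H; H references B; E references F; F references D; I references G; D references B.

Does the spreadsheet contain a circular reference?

DFS with white/gray/black marking, starting from B:
B gray
B black
A gray
A black
C gray
  C→B: B black — skip
  H gray
    H→B: B black — skip
  H black
C black
D gray
  D→H: H black — skip
  D→C: C black — skip
  D→B: B black — skip
D black
E gray
  G gray
    J gray
      J→H: H black — skip
      J→B: B black — skip
    J black
  G black
  F gray
    I gray
      I→B: B black — skip
      I→G: G black — skip
    I black
    F→G: G black — skip
    F→C: C black — skip
    F→D: D black — skip
    F→H: H black — skip
  F black
  E→C: C black — skip
  E→A: A black — skip
E black
Every edge goes to a white or black vertex — no back edge, so the graph is acyclic.

No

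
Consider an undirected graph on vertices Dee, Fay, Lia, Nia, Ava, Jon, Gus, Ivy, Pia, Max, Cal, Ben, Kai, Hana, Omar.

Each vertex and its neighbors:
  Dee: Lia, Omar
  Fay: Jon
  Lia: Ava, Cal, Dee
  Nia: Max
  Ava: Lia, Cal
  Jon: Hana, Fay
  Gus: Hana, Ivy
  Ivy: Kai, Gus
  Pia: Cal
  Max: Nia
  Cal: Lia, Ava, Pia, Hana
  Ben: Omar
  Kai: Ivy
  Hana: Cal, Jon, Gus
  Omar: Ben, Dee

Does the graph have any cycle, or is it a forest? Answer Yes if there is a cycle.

DFS, tracking each vertex's parent; an edge to a visited non-parent vertex closes a cycle.
Start from Ben:
visit Ben (parent –)
  visit Omar (parent Ben)
    Omar–Ben: parent, skip
    visit Dee (parent Omar)
      visit Lia (parent Dee)
        visit Ava (parent Lia)
          Ava–Lia: parent, skip
          visit Cal (parent Ava)
            Cal–Lia: Lia visited and ≠ parent → cycle
Cycle: Lia – Ava – Cal – Lia.

Yes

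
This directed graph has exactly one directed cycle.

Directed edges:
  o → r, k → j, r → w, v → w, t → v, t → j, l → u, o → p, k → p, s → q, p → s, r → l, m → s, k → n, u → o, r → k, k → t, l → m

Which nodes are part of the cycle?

DFS with gray/black marking from r:
r gray
  k gray
    p gray
      s gray
        q gray
        q black
      s black
    p black
    t gray
      v gray
        w gray
        w black
      v black
      j gray
      j black
    t black
    n gray
    n black
    k→j: j black — skip
  k black
  r→w: w black — skip
  l gray
    u gray
      o gray
        o→r: r is gray → back edge
Back edge closes the cycle r → l → u → o → r; its vertices are {l, o, r, u}.

l, o, r, u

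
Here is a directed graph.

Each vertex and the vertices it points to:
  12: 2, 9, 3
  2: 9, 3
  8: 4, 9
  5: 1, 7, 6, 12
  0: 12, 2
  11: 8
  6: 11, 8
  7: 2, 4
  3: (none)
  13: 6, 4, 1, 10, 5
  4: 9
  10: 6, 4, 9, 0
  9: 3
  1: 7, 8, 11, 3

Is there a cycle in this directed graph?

No

DFS with white/gray/black marking, starting from 0:
0 gray
  12 gray
    2 gray
      9 gray
        3 gray
        3 black
      9 black
      2→3: 3 black — skip
    2 black
    12→9: 9 black — skip
    12→3: 3 black — skip
  12 black
  0→2: 2 black — skip
0 black
8 gray
  4 gray
    4→9: 9 black — skip
  4 black
  8→9: 9 black — skip
8 black
5 gray
  1 gray
    7 gray
      7→2: 2 black — skip
      7→4: 4 black — skip
    7 black
    1→8: 8 black — skip
    11 gray
      11→8: 8 black — skip
    11 black
    1→3: 3 black — skip
  1 black
  5→7: 7 black — skip
  6 gray
    6→11: 11 black — skip
    6→8: 8 black — skip
  6 black
  5→12: 12 black — skip
5 black
13 gray
  13→6: 6 black — skip
  13→4: 4 black — skip
  13→1: 1 black — skip
  10 gray
    10→6: 6 black — skip
    10→4: 4 black — skip
    10→9: 9 black — skip
    10→0: 0 black — skip
  10 black
  13→5: 5 black — skip
13 black
Every edge goes to a white or black vertex — no back edge, so the graph is acyclic.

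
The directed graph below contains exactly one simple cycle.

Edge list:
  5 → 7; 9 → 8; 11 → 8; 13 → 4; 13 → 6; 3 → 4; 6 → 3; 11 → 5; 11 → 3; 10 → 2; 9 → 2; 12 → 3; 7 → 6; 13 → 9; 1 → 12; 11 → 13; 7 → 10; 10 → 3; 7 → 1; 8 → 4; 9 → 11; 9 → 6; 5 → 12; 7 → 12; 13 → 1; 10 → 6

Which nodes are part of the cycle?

DFS with gray/black marking from 11:
11 gray
  8 gray
    4 gray
    4 black
  8 black
  5 gray
    12 gray
      3 gray
        3→4: 4 black — skip
      3 black
    12 black
    7 gray
      1 gray
        1→12: 12 black — skip
      1 black
      6 gray
        6→3: 3 black — skip
      6 black
      7→12: 12 black — skip
      10 gray
        2 gray
        2 black
        10→3: 3 black — skip
        10→6: 6 black — skip
      10 black
    7 black
  5 black
  13 gray
    13→6: 6 black — skip
    13→4: 4 black — skip
    9 gray
      9→11: 11 is gray → back edge
Back edge closes the cycle 11 → 13 → 9 → 11; its vertices are {9, 11, 13}.

9, 11, 13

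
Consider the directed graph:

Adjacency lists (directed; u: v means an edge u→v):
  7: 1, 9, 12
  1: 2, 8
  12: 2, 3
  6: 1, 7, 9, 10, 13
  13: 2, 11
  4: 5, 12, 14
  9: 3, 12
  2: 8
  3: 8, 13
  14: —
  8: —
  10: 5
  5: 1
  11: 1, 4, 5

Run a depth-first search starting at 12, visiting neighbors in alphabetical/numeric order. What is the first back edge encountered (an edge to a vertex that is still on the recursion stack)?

DFS from 12 (visiting neighbors in alphabetical/numeric order); mark gray on enter, black on exit:
12 gray
  2 gray
    8 gray
    8 black
  2 black
  3 gray
    3→8: 8 black — skip
    13 gray
      13→2: 2 black — skip
      11 gray
        1 gray
          1→2: 2 black — skip
          1→8: 8 black — skip
        1 black
        4 gray
          5 gray
            5→1: 1 black — skip
          5 black
          4→12: 12 is gray → back edge
First back edge: 4 → 12.

4→12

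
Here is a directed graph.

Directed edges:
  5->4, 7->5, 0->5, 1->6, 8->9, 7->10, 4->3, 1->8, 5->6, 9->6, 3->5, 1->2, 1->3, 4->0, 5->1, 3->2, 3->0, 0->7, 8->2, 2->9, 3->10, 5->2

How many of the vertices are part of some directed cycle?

6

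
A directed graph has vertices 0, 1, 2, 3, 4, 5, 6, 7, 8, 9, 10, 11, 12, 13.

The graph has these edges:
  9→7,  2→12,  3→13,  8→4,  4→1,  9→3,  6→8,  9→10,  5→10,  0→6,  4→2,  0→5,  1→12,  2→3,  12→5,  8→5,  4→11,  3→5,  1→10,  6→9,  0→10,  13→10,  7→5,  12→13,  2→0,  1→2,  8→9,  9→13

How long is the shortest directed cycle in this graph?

For each vertex v, BFS finds the shortest path from v back to v.
The shortest such closed walk is 6 → 8 → 4 → 2 → 0 → 6, length 5.

5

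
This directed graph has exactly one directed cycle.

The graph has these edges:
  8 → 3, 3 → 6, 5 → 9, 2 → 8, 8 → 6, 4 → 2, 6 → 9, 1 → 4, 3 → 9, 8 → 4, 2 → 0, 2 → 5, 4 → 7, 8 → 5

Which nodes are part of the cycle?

2, 4, 8

DFS with gray/black marking from 4:
4 gray
  7 gray
  7 black
  2 gray
    5 gray
      9 gray
      9 black
    5 black
    0 gray
    0 black
    8 gray
      8→5: 5 black — skip
      3 gray
        3→9: 9 black — skip
        6 gray
          6→9: 9 black — skip
        6 black
      3 black
      8→4: 4 is gray → back edge
Back edge closes the cycle 4 → 2 → 8 → 4; its vertices are {2, 4, 8}.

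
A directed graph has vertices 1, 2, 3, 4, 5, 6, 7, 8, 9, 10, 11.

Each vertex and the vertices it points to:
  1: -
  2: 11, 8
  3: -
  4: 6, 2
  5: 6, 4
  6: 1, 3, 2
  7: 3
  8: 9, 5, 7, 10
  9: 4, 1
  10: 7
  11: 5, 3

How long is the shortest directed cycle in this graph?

4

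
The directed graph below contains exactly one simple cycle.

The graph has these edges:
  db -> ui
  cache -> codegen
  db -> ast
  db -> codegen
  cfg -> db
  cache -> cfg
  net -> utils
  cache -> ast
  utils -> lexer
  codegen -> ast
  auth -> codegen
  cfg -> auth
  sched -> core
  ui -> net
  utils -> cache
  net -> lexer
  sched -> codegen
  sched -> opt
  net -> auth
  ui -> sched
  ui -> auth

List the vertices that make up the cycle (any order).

db, ui, cfg, net, cache, utils

DFS with gray/black marking from ui:
ui gray
  net gray
    lexer gray
    lexer black
    auth gray
      codegen gray
        ast gray
        ast black
      codegen black
    auth black
    utils gray
      cache gray
        cfg gray
          db gray
            db→ui: ui is gray → back edge
Back edge closes the cycle ui → net → utils → cache → cfg → db → ui; its vertices are {db, ui, cfg, net, cache, utils}.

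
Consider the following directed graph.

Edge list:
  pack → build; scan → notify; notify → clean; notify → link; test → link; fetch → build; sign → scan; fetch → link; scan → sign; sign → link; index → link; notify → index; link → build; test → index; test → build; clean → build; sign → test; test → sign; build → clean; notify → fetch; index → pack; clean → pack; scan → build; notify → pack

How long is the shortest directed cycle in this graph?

For each vertex v, BFS finds the shortest path from v back to v.
The shortest such closed walk is scan → sign → scan, length 2.

2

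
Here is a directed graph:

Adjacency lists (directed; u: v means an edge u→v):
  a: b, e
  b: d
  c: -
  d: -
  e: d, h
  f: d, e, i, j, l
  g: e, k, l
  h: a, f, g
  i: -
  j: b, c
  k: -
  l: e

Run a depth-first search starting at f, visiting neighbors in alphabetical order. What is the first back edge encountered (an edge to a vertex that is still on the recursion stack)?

DFS from f (visiting neighbors in alphabetical order); mark gray on enter, black on exit:
f gray
  d gray
  d black
  e gray
    e→d: d black — skip
    h gray
      a gray
        b gray
          b→d: d black — skip
        b black
        a→e: e is gray → back edge
First back edge: a → e.

a→e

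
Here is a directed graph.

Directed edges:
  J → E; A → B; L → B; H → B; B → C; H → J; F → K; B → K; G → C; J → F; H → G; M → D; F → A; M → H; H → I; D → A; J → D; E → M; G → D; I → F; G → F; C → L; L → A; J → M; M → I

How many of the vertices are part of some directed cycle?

8

A vertex is on a directed cycle iff it belongs to a strongly connected component of size ≥ 2 (or has a self-loop).
The vertices on cycles are {A, B, C, E, H, J, L, M} — 8 in total.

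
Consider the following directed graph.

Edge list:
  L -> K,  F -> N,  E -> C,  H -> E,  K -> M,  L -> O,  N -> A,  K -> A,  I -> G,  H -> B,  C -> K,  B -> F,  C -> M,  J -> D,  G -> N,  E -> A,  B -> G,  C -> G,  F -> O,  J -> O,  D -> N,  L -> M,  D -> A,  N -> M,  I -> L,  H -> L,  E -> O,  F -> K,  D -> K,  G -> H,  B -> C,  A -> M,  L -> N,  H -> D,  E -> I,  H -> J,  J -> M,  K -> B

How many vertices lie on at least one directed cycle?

11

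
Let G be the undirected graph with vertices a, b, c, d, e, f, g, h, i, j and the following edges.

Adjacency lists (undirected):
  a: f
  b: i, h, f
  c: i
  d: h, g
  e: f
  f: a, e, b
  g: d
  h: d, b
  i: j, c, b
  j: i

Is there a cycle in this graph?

No

DFS, tracking each vertex's parent; an edge to a visited non-parent vertex closes a cycle.
Start from d:
visit d (parent –)
  visit h (parent d)
    h–d: parent, skip
    visit b (parent h)
      visit i (parent b)
        visit j (parent i)
          j–i: parent, skip
        visit c (parent i)
          c–i: parent, skip
        i–b: parent, skip
      b–h: parent, skip
      visit f (parent b)
        visit a (parent f)
          a–f: parent, skip
        visit e (parent f)
          e–f: parent, skip
        f–b: parent, skip
  visit g (parent d)
    g–d: parent, skip
No non-parent visited neighbor found — the graph is a forest.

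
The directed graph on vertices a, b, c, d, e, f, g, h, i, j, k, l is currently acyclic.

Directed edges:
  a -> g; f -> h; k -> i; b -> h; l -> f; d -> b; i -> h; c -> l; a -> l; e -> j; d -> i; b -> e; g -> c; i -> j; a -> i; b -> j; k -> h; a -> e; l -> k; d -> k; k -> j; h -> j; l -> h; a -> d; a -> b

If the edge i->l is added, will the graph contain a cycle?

Adding i→l creates a cycle iff l can already reach i.
Path from l: l → k → i.
So l → … → i → l is a cycle.

Yes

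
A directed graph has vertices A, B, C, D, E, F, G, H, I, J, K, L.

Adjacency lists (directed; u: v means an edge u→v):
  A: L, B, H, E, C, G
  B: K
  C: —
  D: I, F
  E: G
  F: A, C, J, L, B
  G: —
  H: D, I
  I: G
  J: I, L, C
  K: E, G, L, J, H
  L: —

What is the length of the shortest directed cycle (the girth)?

For each vertex v, BFS finds the shortest path from v back to v.
The shortest such closed walk is F → A → H → D → F, length 4.

4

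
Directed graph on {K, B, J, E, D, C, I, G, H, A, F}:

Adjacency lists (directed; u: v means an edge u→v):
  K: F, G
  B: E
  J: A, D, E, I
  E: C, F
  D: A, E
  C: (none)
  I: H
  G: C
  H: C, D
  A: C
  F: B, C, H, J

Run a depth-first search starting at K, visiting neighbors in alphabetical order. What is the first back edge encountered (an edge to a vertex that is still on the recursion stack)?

DFS from K (visiting neighbors in alphabetical order); mark gray on enter, black on exit:
K gray
  F gray
    B gray
      E gray
        C gray
        C black
        E→F: F is gray → back edge
First back edge: E → F.

E→F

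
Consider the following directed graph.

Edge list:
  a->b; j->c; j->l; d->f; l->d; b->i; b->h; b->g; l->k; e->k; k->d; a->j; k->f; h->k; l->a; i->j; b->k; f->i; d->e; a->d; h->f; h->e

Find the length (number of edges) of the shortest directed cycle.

3

For each vertex v, BFS finds the shortest path from v back to v.
The shortest such closed walk is j → l → a → j, length 3.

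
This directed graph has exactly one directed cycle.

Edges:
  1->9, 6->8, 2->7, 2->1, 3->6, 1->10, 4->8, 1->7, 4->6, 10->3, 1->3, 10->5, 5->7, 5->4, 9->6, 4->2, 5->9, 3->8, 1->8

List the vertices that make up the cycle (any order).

1, 2, 4, 5, 10

DFS with gray/black marking from 1:
1 gray
  7 gray
  7 black
  3 gray
    8 gray
    8 black
    6 gray
      6→8: 8 black — skip
    6 black
  3 black
  9 gray
    9→6: 6 black — skip
  9 black
  10 gray
    5 gray
      5→7: 7 black — skip
      4 gray
        4→8: 8 black — skip
        4→6: 6 black — skip
        2 gray
          2→1: 1 is gray → back edge
Back edge closes the cycle 1 → 10 → 5 → 4 → 2 → 1; its vertices are {1, 2, 4, 5, 10}.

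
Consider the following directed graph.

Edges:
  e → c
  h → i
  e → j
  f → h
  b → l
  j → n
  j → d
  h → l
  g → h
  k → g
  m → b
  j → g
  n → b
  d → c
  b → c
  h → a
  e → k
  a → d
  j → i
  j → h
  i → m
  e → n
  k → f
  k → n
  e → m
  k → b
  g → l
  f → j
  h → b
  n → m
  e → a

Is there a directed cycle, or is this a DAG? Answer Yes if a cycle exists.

No

DFS with white/gray/black marking, starting from c:
c gray
c black
a gray
  d gray
    d→c: c black — skip
  d black
a black
b gray
  l gray
  l black
  b→c: c black — skip
b black
e gray
  j gray
    g gray
      h gray
        h→b: b black — skip
        h→a: a black — skip
        h→l: l black — skip
        i gray
          m gray
            m→b: b black — skip
          m black
        i black
      h black
      g→l: l black — skip
    g black
    n gray
      n→b: b black — skip
      n→m: m black — skip
    n black
    j→i: i black — skip
    j→h: h black — skip
    j→d: d black — skip
  j black
  e→m: m black — skip
  e→a: a black — skip
  e→n: n black — skip
  k gray
    k→n: n black — skip
    k→g: g black — skip
    k→b: b black — skip
    f gray
      f→h: h black — skip
      f→j: j black — skip
    f black
  k black
  e→c: c black — skip
e black
Every edge goes to a white or black vertex — no back edge, so the graph is acyclic.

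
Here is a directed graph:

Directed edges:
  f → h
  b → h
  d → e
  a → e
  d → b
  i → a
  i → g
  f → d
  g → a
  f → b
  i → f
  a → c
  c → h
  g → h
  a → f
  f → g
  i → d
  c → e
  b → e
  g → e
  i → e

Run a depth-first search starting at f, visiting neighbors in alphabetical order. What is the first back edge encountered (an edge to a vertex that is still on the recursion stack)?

a->f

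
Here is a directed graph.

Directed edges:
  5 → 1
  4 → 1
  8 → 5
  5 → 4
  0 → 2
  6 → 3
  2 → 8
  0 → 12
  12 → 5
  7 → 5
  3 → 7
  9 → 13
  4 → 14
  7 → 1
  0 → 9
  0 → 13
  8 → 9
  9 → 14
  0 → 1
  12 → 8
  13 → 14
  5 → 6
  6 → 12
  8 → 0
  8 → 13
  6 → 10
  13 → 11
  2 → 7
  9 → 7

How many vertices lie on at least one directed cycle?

9

A vertex is on a directed cycle iff it belongs to a strongly connected component of size ≥ 2 (or has a self-loop).
The vertices on cycles are {0, 2, 3, 5, 6, 7, 8, 9, 12} — 9 in total.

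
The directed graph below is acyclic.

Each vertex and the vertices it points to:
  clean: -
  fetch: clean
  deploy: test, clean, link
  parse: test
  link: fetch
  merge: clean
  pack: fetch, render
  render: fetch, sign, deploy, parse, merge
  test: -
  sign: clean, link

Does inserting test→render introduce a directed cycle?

Adding test→render creates a cycle iff render can already reach test.
Path from render: render → parse → test.
So render → … → test → render is a cycle.

Yes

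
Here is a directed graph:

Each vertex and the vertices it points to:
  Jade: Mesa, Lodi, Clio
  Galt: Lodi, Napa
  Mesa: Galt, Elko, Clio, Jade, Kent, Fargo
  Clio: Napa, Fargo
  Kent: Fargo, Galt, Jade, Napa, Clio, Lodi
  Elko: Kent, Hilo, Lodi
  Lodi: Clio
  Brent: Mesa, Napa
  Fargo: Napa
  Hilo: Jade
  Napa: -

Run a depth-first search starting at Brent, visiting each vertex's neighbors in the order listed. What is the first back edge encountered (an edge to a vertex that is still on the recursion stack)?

Jade->Mesa

DFS from Brent (visiting each vertex's neighbors in the order listed); mark gray on enter, black on exit:
Brent gray
  Mesa gray
    Galt gray
      Lodi gray
        Clio gray
          Napa gray
          Napa black
          Fargo gray
            Fargo→Napa: Napa black — skip
          Fargo black
        Clio black
      Lodi black
      Galt→Napa: Napa black — skip
    Galt black
    Elko gray
      Kent gray
        Kent→Fargo: Fargo black — skip
        Kent→Galt: Galt black — skip
        Jade gray
          Jade→Mesa: Mesa is gray → back edge
First back edge: Jade → Mesa.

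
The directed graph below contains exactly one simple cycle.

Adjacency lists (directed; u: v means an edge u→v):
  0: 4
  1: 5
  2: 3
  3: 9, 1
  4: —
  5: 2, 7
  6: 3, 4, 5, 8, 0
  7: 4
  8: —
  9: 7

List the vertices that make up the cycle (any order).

1, 2, 3, 5

DFS with gray/black marking from 5:
5 gray
  2 gray
    3 gray
      9 gray
        7 gray
          4 gray
          4 black
        7 black
      9 black
      1 gray
        1→5: 5 is gray → back edge
Back edge closes the cycle 5 → 2 → 3 → 1 → 5; its vertices are {1, 2, 3, 5}.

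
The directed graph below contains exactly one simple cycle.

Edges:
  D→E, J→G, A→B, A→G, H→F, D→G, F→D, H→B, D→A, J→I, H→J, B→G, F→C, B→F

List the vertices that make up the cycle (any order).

DFS with gray/black marking from F:
F gray
  C gray
  C black
  D gray
    G gray
    G black
    E gray
    E black
    A gray
      B gray
        B→G: G black — skip
        B→F: F is gray → back edge
Back edge closes the cycle F → D → A → B → F; its vertices are {A, B, D, F}.

A, B, D, F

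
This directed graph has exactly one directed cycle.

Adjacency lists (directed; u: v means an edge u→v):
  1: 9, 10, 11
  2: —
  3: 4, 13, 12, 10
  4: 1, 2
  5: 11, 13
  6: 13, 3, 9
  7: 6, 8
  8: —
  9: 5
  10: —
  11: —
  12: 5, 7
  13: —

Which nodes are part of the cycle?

3, 6, 7, 12

DFS with gray/black marking from 3:
3 gray
  4 gray
    1 gray
      9 gray
        5 gray
          11 gray
          11 black
          13 gray
          13 black
        5 black
      9 black
      10 gray
      10 black
      1→11: 11 black — skip
    1 black
    2 gray
    2 black
  4 black
  3→13: 13 black — skip
  12 gray
    12→5: 5 black — skip
    7 gray
      6 gray
        6→13: 13 black — skip
        6→3: 3 is gray → back edge
Back edge closes the cycle 3 → 12 → 7 → 6 → 3; its vertices are {3, 6, 7, 12}.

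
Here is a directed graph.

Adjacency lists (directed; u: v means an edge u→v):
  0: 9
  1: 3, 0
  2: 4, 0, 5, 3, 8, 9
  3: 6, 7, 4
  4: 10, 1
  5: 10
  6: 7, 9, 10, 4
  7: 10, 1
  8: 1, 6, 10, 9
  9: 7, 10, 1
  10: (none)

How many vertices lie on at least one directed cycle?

A vertex is on a directed cycle iff it belongs to a strongly connected component of size ≥ 2 (or has a self-loop).
The vertices on cycles are {0, 1, 3, 4, 6, 7, 9} — 7 in total.

7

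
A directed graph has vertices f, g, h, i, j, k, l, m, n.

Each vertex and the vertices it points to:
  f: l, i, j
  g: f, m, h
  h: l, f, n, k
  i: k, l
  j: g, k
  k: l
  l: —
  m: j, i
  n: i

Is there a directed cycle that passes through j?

j is on a cycle iff j can reach itself via ≥1 edge.
j → g → f → j — yes.

Yes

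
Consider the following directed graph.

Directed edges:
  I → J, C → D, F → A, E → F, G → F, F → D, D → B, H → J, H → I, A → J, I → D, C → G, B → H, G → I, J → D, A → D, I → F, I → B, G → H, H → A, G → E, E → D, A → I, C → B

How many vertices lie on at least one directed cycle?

A vertex is on a directed cycle iff it belongs to a strongly connected component of size ≥ 2 (or has a self-loop).
The vertices on cycles are {A, B, D, F, H, I, J} — 7 in total.

7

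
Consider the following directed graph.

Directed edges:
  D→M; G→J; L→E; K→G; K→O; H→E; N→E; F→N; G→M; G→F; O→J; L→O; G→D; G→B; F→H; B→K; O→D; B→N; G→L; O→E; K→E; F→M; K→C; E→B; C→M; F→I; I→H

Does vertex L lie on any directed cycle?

Yes

L is on a cycle iff L can reach itself via ≥1 edge.
L → E → B → K → G → L — yes.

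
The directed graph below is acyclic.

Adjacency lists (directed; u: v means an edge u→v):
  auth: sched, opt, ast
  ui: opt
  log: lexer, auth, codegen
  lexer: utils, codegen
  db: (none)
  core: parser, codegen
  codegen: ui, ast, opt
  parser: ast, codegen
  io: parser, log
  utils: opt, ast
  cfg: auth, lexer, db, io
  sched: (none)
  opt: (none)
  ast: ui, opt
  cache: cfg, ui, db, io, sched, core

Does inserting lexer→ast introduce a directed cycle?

Adding lexer→ast creates a cycle iff ast can already reach lexer.
Explore from ast: no path reaches lexer. The graph stays acyclic.

No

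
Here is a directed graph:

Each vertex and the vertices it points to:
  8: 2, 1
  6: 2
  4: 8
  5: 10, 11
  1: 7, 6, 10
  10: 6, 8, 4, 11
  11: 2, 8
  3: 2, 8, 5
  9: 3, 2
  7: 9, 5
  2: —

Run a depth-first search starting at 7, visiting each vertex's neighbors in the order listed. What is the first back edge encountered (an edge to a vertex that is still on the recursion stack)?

DFS from 7 (visiting each vertex's neighbors in the order listed); mark gray on enter, black on exit:
7 gray
  9 gray
    3 gray
      2 gray
      2 black
      8 gray
        8→2: 2 black — skip
        1 gray
          1→7: 7 is gray → back edge
First back edge: 1 → 7.

1->7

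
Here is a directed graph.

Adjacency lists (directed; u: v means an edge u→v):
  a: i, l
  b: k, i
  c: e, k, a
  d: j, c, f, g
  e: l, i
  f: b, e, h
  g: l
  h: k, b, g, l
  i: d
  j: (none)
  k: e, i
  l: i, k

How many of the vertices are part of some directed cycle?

11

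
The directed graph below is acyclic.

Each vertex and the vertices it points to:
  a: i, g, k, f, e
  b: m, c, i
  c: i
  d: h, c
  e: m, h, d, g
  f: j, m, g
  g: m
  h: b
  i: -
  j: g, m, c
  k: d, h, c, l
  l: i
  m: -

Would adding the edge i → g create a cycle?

No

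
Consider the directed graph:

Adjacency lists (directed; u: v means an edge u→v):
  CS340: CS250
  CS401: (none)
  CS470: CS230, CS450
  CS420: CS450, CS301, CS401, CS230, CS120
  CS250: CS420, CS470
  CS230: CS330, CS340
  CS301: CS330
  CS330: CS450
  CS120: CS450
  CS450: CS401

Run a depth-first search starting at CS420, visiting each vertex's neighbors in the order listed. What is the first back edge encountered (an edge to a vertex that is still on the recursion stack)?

DFS from CS420 (visiting each vertex's neighbors in the order listed); mark gray on enter, black on exit:
CS420 gray
  CS450 gray
    CS401 gray
    CS401 black
  CS450 black
  CS301 gray
    CS330 gray
      CS330→CS450: CS450 black — skip
    CS330 black
  CS301 black
  CS420→CS401: CS401 black — skip
  CS230 gray
    CS230→CS330: CS330 black — skip
    CS340 gray
      CS250 gray
        CS250→CS420: CS420 is gray → back edge
First back edge: CS250 → CS420.

CS250->CS420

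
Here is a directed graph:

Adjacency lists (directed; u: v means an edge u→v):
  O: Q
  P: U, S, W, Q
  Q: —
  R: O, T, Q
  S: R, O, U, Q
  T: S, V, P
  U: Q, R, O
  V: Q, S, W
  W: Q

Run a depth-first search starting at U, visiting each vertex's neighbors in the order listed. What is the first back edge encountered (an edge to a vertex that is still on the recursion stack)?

S→R

DFS from U (visiting each vertex's neighbors in the order listed); mark gray on enter, black on exit:
U gray
  Q gray
  Q black
  R gray
    O gray
      O→Q: Q black — skip
    O black
    T gray
      S gray
        S→R: R is gray → back edge
First back edge: S → R.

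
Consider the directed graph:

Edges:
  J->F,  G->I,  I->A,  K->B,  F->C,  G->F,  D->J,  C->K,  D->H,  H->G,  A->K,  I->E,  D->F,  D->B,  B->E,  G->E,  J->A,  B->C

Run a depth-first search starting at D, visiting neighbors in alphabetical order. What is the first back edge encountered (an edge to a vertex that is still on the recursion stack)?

DFS from D (visiting neighbors in alphabetical order); mark gray on enter, black on exit:
D gray
  B gray
    C gray
      K gray
        K→B: B is gray → back edge
First back edge: K → B.

K->B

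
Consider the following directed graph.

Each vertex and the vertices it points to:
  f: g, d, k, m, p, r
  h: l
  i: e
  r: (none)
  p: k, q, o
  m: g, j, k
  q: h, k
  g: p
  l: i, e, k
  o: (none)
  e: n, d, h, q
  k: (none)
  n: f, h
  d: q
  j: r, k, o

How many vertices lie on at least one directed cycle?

A vertex is on a directed cycle iff it belongs to a strongly connected component of size ≥ 2 (or has a self-loop).
The vertices on cycles are {d, e, f, g, h, i, l, m, n, p, q} — 11 in total.

11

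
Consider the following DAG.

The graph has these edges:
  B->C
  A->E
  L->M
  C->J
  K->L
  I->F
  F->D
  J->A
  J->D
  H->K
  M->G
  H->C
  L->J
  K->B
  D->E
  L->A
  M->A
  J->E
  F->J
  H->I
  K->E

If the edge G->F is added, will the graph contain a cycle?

Adding G→F creates a cycle iff F can already reach G.
Explore from F: no path reaches G. The graph stays acyclic.

No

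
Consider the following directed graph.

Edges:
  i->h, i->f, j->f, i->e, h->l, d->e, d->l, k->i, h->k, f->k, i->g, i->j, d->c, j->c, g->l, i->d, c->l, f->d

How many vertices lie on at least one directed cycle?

5

A vertex is on a directed cycle iff it belongs to a strongly connected component of size ≥ 2 (or has a self-loop).
The vertices on cycles are {f, h, i, j, k} — 5 in total.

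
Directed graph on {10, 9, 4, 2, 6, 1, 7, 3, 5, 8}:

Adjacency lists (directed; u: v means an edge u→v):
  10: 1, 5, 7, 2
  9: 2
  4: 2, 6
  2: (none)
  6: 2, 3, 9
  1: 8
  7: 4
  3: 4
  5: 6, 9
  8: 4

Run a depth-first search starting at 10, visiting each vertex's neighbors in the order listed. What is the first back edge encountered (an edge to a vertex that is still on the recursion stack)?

3->4

DFS from 10 (visiting each vertex's neighbors in the order listed); mark gray on enter, black on exit:
10 gray
  1 gray
    8 gray
      4 gray
        2 gray
        2 black
        6 gray
          6→2: 2 black — skip
          3 gray
            3→4: 4 is gray → back edge
First back edge: 3 → 4.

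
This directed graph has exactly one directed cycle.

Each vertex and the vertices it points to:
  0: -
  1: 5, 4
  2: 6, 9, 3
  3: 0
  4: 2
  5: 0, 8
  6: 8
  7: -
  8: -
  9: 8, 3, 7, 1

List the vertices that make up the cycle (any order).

1, 2, 4, 9

DFS with gray/black marking from 4:
4 gray
  2 gray
    6 gray
      8 gray
      8 black
    6 black
    9 gray
      9→8: 8 black — skip
      3 gray
        0 gray
        0 black
      3 black
      7 gray
      7 black
      1 gray
        5 gray
          5→0: 0 black — skip
          5→8: 8 black — skip
        5 black
        1→4: 4 is gray → back edge
Back edge closes the cycle 4 → 2 → 9 → 1 → 4; its vertices are {1, 2, 4, 9}.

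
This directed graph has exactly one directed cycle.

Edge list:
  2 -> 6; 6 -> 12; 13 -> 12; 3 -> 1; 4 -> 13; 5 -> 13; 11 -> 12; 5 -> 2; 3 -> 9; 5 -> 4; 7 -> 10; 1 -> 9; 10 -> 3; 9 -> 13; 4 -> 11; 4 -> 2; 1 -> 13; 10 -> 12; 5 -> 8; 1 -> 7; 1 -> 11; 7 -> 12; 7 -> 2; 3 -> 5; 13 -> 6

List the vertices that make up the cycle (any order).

DFS with gray/black marking from 3:
3 gray
  5 gray
    4 gray
      11 gray
        12 gray
        12 black
      11 black
      2 gray
        6 gray
          6→12: 12 black — skip
        6 black
      2 black
      13 gray
        13→6: 6 black — skip
        13→12: 12 black — skip
      13 black
    4 black
    5→13: 13 black — skip
    5→2: 2 black — skip
    8 gray
    8 black
  5 black
  9 gray
    9→13: 13 black — skip
  9 black
  1 gray
    1→9: 9 black — skip
    1→13: 13 black — skip
    1→11: 11 black — skip
    7 gray
      7→12: 12 black — skip
      7→2: 2 black — skip
      10 gray
        10→12: 12 black — skip
        10→3: 3 is gray → back edge
Back edge closes the cycle 3 → 1 → 7 → 10 → 3; its vertices are {1, 3, 7, 10}.

1, 3, 7, 10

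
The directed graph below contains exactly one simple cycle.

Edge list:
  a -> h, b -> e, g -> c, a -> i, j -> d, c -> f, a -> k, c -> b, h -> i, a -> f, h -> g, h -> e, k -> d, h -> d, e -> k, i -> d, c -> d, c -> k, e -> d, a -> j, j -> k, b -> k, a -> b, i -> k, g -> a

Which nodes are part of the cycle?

a, g, h

DFS with gray/black marking from h:
h gray
  g gray
    a gray
      b gray
        e gray
          d gray
          d black
          k gray
            k→d: d black — skip
          k black
        e black
        b→k: k black — skip
      b black
      a→h: h is gray → back edge
Back edge closes the cycle h → g → a → h; its vertices are {a, g, h}.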